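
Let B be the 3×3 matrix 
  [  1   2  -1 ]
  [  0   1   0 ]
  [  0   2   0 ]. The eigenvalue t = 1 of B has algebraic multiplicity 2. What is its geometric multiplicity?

B − 1I = [[0, 2, -1], [0, 0, 0], [0, 2, -1]].
This matrix has rank 1, so its null space has dimension 3 − 1 = 2.

2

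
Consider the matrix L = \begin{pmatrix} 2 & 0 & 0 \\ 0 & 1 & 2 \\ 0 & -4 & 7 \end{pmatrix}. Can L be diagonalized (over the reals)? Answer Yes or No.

Characteristic polynomial: p(μ) = μ^3 - 10μ^2 + 31μ - 30 = (μ - 5)(μ - 3)(μ - 2).
All 3 eigenvalues are distinct, so L is diagonalizable.

Yes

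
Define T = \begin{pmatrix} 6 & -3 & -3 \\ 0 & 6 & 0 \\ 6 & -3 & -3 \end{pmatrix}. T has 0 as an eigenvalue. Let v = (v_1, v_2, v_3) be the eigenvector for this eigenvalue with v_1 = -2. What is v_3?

T = [[6, -3, -3], [0, 6, 0], [6, -3, -3]].
Solving (T)v = 0 gives the eigenspace spanned by (-2, 0, -4).
With v_1 = -2, v = (-2, 0, -4), so v_3 = -4.

-4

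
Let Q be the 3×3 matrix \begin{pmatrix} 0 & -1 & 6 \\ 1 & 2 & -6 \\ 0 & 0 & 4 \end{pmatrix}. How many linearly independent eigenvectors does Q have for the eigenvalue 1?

Q − 1I = [[-1, -1, 6], [1, 1, -6], [0, 0, 3]].
This matrix has rank 2, so its null space has dimension 3 − 2 = 1.

1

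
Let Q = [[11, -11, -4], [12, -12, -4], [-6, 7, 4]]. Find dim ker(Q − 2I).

Q − 2I = [[9, -11, -4], [12, -14, -4], [-6, 7, 2]].
This matrix has rank 2, so its null space has dimension 3 − 2 = 1.

1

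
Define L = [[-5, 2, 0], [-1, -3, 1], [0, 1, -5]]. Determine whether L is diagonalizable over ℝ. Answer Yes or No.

No

Characteristic polynomial: p(λ) = λ^3 + 13λ^2 + 56λ + 80 = (λ + 4)^2(λ + 5).
λ = -4 has algebraic multiplicity 2; rank(L + 4I) = 2, so geometric multiplicity = 1.
Geometric multiplicity < algebraic multiplicity, so L is not diagonalizable.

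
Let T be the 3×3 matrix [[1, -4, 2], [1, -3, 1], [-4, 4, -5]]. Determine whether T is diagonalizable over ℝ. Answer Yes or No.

Characteristic polynomial: p(s) = s^3 + 7s^2 + 15s + 9 = (s + 1)(s + 3)^2.
s = -3 has algebraic multiplicity 2; rank(T + 3I) = 2, so geometric multiplicity = 1.
Geometric multiplicity < algebraic multiplicity, so T is not diagonalizable.

No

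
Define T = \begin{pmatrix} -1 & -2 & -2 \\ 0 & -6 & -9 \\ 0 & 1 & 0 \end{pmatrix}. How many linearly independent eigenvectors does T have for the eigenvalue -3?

T + 3I = [[2, -2, -2], [0, -3, -9], [0, 1, 3]].
This matrix has rank 2, so its null space has dimension 3 − 2 = 1.

1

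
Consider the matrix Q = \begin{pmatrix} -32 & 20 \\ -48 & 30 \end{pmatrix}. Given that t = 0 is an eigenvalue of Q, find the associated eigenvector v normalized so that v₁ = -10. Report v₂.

Q = [[-32, 20], [-48, 30]].
Solving (Q)v = 0 gives the eigenspace spanned by (-10, -16).
With v₁ = -10, v = (-10, -16), so v₂ = -16.

-16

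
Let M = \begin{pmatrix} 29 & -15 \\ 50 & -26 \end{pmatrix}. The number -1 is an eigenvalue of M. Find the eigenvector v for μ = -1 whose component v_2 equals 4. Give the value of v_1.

2

M + 1I = [[30, -15], [50, -25]].
Solving (M + 1I)v = 0 gives the eigenspace spanned by (2, 4).
With v_2 = 4, v = (2, 4), so v_1 = 2.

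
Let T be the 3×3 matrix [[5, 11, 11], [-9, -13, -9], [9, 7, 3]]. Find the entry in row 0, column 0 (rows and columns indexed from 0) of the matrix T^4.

Characteristic polynomial: r^3 + 5r^2 - 26r - 120 = (r - 5)(r + 4)(r + 6), so the eigenvalues are -6, -4, 5.
r=-6: eigenvector (-1, 0, 1).
r=-4: eigenvector (0, 1, -1).
r=5: eigenvector (1, -1, 1).
P = [[-1, 0, 1], [0, 1, -1], [1, -1, 1]], D = diag(-6, -4, 5), P⁻¹ = [[0, 1, 1], [1, 2, 1], [1, 1, 1]].
T⁴ = P·diag(1296, 256, 625)·P⁻¹ = [[625, -671, -671], [-369, -113, -369], [369, 1409, 1665]].
The requested entry is 625.

625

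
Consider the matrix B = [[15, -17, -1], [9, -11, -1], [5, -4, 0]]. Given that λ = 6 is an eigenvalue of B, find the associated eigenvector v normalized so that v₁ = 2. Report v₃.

B − 6I = [[9, -17, -1], [9, -17, -1], [5, -4, -6]].
Solving (B − 6I)v = 0 gives the eigenspace spanned by (2, 1, 1).
With v₁ = 2, v = (2, 1, 1), so v₃ = 1.

1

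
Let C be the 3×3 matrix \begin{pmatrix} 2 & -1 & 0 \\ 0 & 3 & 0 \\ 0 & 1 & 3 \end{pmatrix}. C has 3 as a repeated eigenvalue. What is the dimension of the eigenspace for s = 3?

C − 3I = [[-1, -1, 0], [0, 0, 0], [0, 1, 0]].
This matrix has rank 2, so its null space has dimension 3 − 2 = 1.

1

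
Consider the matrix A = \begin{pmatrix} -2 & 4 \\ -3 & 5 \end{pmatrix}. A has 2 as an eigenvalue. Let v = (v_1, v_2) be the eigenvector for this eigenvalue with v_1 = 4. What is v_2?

A − 2I = [[-4, 4], [-3, 3]].
Solving (A − 2I)v = 0 gives the eigenspace spanned by (4, 4).
With v_1 = 4, v = (4, 4), so v_2 = 4.

4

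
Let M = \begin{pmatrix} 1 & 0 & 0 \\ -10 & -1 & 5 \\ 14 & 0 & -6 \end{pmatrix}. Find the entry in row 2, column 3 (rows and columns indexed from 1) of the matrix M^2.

-35

Characteristic polynomial: μ^3 + 6μ^2 - μ - 6 = (μ - 1)(μ + 1)(μ + 6), so the eigenvalues are -6, -1, 1.
μ=1: eigenvector (1, 0, 2).
μ=-1: eigenvector (0, 1, 0).
μ=-6: eigenvector (0, -1, 1).
P = [[1, 0, 0], [0, 1, -1], [2, 0, 1]], D = diag(1, -1, -6), P⁻¹ = [[1, 0, 0], [-2, 1, 1], [-2, 0, 1]].
M² = P·diag(1, 1, 36)·P⁻¹ = [[1, 0, 0], [70, 1, -35], [-70, 0, 36]].
The requested entry is -35.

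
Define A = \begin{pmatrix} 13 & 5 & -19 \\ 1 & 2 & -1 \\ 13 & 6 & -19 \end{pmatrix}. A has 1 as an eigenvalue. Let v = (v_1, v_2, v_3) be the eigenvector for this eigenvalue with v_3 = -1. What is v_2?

A − 1I = [[12, 5, -19], [1, 1, -1], [13, 6, -20]].
Solving (A − 1I)v = 0 gives the eigenspace spanned by (-2, 1, -1).
With v_3 = -1, v = (-2, 1, -1), so v_2 = 1.

1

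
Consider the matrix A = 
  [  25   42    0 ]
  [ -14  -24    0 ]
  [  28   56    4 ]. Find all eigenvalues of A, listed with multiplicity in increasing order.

-3, 4, 4

Characteristic polynomial: p(s) = s^3 - 5s^2 - 8s + 48 = (s - 4)^2(s + 3).
Roots (with multiplicity): -3, 4, 4.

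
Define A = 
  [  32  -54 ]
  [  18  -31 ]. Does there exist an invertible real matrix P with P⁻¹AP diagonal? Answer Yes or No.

Characteristic polynomial: p(μ) = μ^2 - μ - 20 = (μ - 5)(μ + 4).
All 2 eigenvalues are distinct, so A is diagonalizable.

Yes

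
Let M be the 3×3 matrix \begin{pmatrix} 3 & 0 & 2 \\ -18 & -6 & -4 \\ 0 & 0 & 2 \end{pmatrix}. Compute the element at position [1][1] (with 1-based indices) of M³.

27

Characteristic polynomial: r^3 + r^2 - 24r + 36 = (r - 3)(r - 2)(r + 6), so the eigenvalues are -6, 2, 3.
r=3: eigenvector (1, -2, 0).
r=-6: eigenvector (0, 1, 0).
r=2: eigenvector (-2, 4, 1).
P = [[1, 0, -2], [-2, 1, 4], [0, 0, 1]], D = diag(3, -6, 2), P⁻¹ = [[1, 0, 2], [2, 1, 0], [0, 0, 1]].
M³ = P·diag(27, -216, 8)·P⁻¹ = [[27, 0, 38], [-486, -216, -76], [0, 0, 8]].
The requested entry is 27.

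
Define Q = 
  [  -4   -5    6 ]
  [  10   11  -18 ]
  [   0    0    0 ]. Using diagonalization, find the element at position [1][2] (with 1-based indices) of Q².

Characteristic polynomial: μ^3 - 7μ^2 + 6μ = μ(μ - 6)(μ - 1), so the eigenvalues are 0, 1, 6.
μ=6: eigenvector (-1, 2, 0).
μ=1: eigenvector (-1, 1, 0).
μ=0: eigenvector (4, -2, 1).
P = [[-1, -1, 4], [2, 1, -2], [0, 0, 1]], D = diag(6, 1, 0), P⁻¹ = [[1, 1, -2], [-2, -1, 6], [0, 0, 1]].
Q² = P·diag(36, 1, 0)·P⁻¹ = [[-34, -35, 66], [70, 71, -138], [0, 0, 0]].
The requested entry is -35.

-35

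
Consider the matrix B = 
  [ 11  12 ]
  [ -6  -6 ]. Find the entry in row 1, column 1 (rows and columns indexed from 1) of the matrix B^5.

1931

Characteristic polynomial: t^2 - 5t + 6 = (t - 3)(t - 2), so the eigenvalues are 2, 3.
t=2: eigenvector (4, -3).
t=3: eigenvector (-3, 2).
P = [[4, -3], [-3, 2]], D = diag(2, 3), P⁻¹ = [[-2, -3], [-3, -4]].
B⁵ = P·diag(32, 243)·P⁻¹ = [[1931, 2532], [-1266, -1656]].
The requested entry is 1931.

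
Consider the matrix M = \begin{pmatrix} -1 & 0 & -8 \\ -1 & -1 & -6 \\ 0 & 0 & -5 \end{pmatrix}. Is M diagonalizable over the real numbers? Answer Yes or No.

Characteristic polynomial: p(t) = t^3 + 7t^2 + 11t + 5 = (t + 1)^2(t + 5).
t = -1 has algebraic multiplicity 2; rank(M + 1I) = 2, so geometric multiplicity = 1.
Geometric multiplicity < algebraic multiplicity, so M is not diagonalizable.

No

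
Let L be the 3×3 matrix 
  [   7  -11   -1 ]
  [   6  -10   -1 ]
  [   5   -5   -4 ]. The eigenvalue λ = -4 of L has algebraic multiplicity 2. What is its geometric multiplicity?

L + 4I = [[11, -11, -1], [6, -6, -1], [5, -5, 0]].
This matrix has rank 2, so its null space has dimension 3 − 2 = 1.

1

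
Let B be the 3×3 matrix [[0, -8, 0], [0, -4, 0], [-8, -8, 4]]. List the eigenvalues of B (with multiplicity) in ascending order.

Characteristic polynomial: p(s) = s^3 - 16s = s(s - 4)(s + 4).
Roots (with multiplicity): -4, 0, 4.

-4, 0, 4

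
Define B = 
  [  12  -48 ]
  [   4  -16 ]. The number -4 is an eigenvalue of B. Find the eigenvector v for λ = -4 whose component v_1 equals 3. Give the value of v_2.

1

B + 4I = [[16, -48], [4, -12]].
Solving (B + 4I)v = 0 gives the eigenspace spanned by (3, 1).
With v_1 = 3, v = (3, 1), so v_2 = 1.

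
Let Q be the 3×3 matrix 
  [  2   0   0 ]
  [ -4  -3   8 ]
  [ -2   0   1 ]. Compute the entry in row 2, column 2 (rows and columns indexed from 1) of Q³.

-27

Characteristic polynomial: s^3 - 7s + 6 = (s - 2)(s - 1)(s + 3), so the eigenvalues are -3, 1, 2.
s=2: eigenvector (1, -4, -2).
s=-3: eigenvector (0, 1, 0).
s=1: eigenvector (0, 2, 1).
P = [[1, 0, 0], [-4, 1, 2], [-2, 0, 1]], D = diag(2, -3, 1), P⁻¹ = [[1, 0, 0], [0, 1, -2], [2, 0, 1]].
Q³ = P·diag(8, -27, 1)·P⁻¹ = [[8, 0, 0], [-28, -27, 56], [-14, 0, 1]].
The requested entry is -27.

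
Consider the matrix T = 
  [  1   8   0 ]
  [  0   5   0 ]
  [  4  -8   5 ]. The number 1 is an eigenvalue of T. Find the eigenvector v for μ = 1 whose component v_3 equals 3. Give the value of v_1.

-3

T − 1I = [[0, 8, 0], [0, 4, 0], [4, -8, 4]].
Solving (T − 1I)v = 0 gives the eigenspace spanned by (-3, 0, 3).
With v_3 = 3, v = (-3, 0, 3), so v_1 = -3.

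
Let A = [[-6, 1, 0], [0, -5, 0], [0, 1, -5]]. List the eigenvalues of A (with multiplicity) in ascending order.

-6, -5, -5

Characteristic polynomial: p(λ) = λ^3 + 16λ^2 + 85λ + 150 = (λ + 5)^2(λ + 6).
Roots (with multiplicity): -6, -5, -5.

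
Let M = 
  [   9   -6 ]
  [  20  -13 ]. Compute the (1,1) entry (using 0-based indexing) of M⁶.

4369

Characteristic polynomial: t^2 + 4t + 3 = (t + 1)(t + 3), so the eigenvalues are -3, -1.
t=-1: eigenvector (-3, -5).
t=-3: eigenvector (1, 2).
P = [[-3, 1], [-5, 2]], D = diag(-1, -3), P⁻¹ = [[-2, 1], [-5, 3]].
M⁶ = P·diag(1, 729)·P⁻¹ = [[-3639, 2184], [-7280, 4369]].
The requested entry is 4369.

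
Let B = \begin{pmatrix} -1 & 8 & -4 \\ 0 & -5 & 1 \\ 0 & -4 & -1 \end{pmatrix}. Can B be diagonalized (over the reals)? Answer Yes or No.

Characteristic polynomial: p(s) = s^3 + 7s^2 + 15s + 9 = (s + 1)(s + 3)^2.
s = -3 has algebraic multiplicity 2; rank(B + 3I) = 2, so geometric multiplicity = 1.
Geometric multiplicity < algebraic multiplicity, so B is not diagonalizable.

No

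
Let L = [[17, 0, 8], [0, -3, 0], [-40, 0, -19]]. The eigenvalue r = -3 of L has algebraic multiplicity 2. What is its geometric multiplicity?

2

L + 3I = [[20, 0, 8], [0, 0, 0], [-40, 0, -16]].
This matrix has rank 1, so its null space has dimension 3 − 1 = 2.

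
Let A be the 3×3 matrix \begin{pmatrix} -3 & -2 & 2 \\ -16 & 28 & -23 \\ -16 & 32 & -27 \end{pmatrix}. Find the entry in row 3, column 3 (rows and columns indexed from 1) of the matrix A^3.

-483

Characteristic polynomial: λ^3 + 2λ^2 - 23λ - 60 = (λ - 5)(λ + 3)(λ + 4), so the eigenvalues are -4, -3, 5.
λ=-3: eigenvector (1, 2, 2).
λ=-4: eigenvector (2, 1, 0).
λ=5: eigenvector (0, 1, 1).
P = [[1, 2, 0], [2, 1, 1], [2, 0, 1]], D = diag(-3, -4, 5), P⁻¹ = [[1, -2, 2], [0, 1, -1], [-2, 4, -3]].
A³ = P·diag(-27, -64, 125)·P⁻¹ = [[-27, -74, 74], [-304, 544, -419], [-304, 608, -483]].
The requested entry is -483.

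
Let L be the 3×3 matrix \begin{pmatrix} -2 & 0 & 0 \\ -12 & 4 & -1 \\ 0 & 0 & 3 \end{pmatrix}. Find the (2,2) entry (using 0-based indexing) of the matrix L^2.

Characteristic polynomial: λ^3 - 5λ^2 - 2λ + 24 = (λ - 4)(λ - 3)(λ + 2), so the eigenvalues are -2, 3, 4.
λ=-2: eigenvector (1, 2, 0).
λ=3: eigenvector (0, 1, 1).
λ=4: eigenvector (0, 1, 0).
P = [[1, 0, 0], [2, 1, 1], [0, 1, 0]], D = diag(-2, 3, 4), P⁻¹ = [[1, 0, 0], [0, 0, 1], [-2, 1, -1]].
L² = P·diag(4, 9, 16)·P⁻¹ = [[4, 0, 0], [-24, 16, -7], [0, 0, 9]].
The requested entry is 9.

9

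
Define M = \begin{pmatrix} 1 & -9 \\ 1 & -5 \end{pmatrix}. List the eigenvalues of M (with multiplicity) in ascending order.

Characteristic polynomial: p(λ) = λ^2 + 4λ + 4 = (λ + 2)^2.
Roots (with multiplicity): -2, -2.

-2, -2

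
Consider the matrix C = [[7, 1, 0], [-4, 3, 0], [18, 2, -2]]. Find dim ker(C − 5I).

C − 5I = [[2, 1, 0], [-4, -2, 0], [18, 2, -7]].
This matrix has rank 2, so its null space has dimension 3 − 2 = 1.

1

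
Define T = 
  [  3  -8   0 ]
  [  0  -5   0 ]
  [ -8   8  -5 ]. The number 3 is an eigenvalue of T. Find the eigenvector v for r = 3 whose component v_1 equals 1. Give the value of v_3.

-1

T − 3I = [[0, -8, 0], [0, -8, 0], [-8, 8, -8]].
Solving (T − 3I)v = 0 gives the eigenspace spanned by (1, 0, -1).
With v_1 = 1, v = (1, 0, -1), so v_3 = -1.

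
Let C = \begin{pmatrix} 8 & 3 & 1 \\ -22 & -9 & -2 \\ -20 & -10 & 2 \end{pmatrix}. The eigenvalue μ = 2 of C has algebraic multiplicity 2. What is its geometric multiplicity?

C − 2I = [[6, 3, 1], [-22, -11, -2], [-20, -10, 0]].
This matrix has rank 2, so its null space has dimension 3 − 2 = 1.

1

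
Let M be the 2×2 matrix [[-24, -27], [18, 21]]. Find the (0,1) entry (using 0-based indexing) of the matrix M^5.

Characteristic polynomial: r^2 + 3r - 18 = (r - 3)(r + 6), so the eigenvalues are -6, 3.
r=-6: eigenvector (-3, 2).
r=3: eigenvector (1, -1).
P = [[-3, 1], [2, -1]], D = diag(-6, 3), P⁻¹ = [[-1, -1], [-2, -3]].
M⁵ = P·diag(-7776, 243)·P⁻¹ = [[-23814, -24057], [16038, 16281]].
The requested entry is -24057.

-24057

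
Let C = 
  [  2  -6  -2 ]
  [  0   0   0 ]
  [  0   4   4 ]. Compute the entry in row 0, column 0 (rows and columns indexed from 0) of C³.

Characteristic polynomial: s^3 - 6s^2 + 8s = s(s - 4)(s - 2), so the eigenvalues are 0, 2, 4.
s=4: eigenvector (-1, 0, 1).
s=0: eigenvector (2, 1, -1).
s=2: eigenvector (1, 0, 0).
P = [[-1, 2, 1], [0, 1, 0], [1, -1, 0]], D = diag(4, 0, 2), P⁻¹ = [[0, 1, 1], [0, 1, 0], [1, -1, 1]].
C³ = P·diag(64, 0, 8)·P⁻¹ = [[8, -72, -56], [0, 0, 0], [0, 64, 64]].
The requested entry is 8.

8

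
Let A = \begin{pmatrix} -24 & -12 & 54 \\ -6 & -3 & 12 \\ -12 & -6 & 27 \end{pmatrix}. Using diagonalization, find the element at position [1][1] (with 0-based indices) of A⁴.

Characteristic polynomial: λ^3 - 9λ = λ(λ - 3)(λ + 3), so the eigenvalues are -3, 0, 3.
λ=0: eigenvector (1, -2, 0).
λ=-3: eigenvector (2, 1, 1).
λ=3: eigenvector (2, 0, 1).
P = [[1, 2, 2], [-2, 1, 0], [0, 1, 1]], D = diag(0, -3, 3), P⁻¹ = [[1, 0, -2], [2, 1, -4], [-2, -1, 5]].
A⁴ = P·diag(0, 81, 81)·P⁻¹ = [[0, 0, 162], [162, 81, -324], [0, 0, 81]].
The requested entry is 81.

81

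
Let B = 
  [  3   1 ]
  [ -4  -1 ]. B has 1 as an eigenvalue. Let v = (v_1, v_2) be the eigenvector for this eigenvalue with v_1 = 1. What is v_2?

-2

B − 1I = [[2, 1], [-4, -2]].
Solving (B − 1I)v = 0 gives the eigenspace spanned by (1, -2).
With v_1 = 1, v = (1, -2), so v_2 = -2.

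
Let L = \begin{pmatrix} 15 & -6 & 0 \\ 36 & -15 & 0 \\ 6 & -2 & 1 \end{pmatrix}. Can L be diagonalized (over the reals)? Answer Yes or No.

Yes

Characteristic polynomial: p(λ) = λ^3 - λ^2 - 9λ + 9 = (λ - 3)(λ - 1)(λ + 3).
All 3 eigenvalues are distinct, so L is diagonalizable.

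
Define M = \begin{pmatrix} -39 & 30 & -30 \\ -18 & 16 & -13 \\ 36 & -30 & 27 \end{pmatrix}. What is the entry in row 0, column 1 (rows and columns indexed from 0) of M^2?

210

Characteristic polynomial: r^3 - 4r^2 - 15r + 18 = (r - 6)(r - 1)(r + 3), so the eigenvalues are -3, 1, 6.
r=-3: eigenvector (5, 2, -4).
r=1: eigenvector (-3, -1, 3).
r=6: eigenvector (2, 1, -2).
P = [[5, -3, 2], [2, -1, 1], [-4, 3, -2]], D = diag(-3, 1, 6), P⁻¹ = [[1, 0, 1], [0, 2, 1], [-2, 3, -1]].
M² = P·diag(9, 1, 36)·P⁻¹ = [[-99, 210, -30], [-54, 106, -19], [108, -210, 39]].
The requested entry is 210.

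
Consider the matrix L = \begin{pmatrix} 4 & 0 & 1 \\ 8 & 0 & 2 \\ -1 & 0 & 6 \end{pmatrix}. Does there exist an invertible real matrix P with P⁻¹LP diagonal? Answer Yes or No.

No

Characteristic polynomial: p(μ) = μ^3 - 10μ^2 + 25μ = μ(μ - 5)^2.
μ = 5 has algebraic multiplicity 2; rank(L − 5I) = 2, so geometric multiplicity = 1.
Geometric multiplicity < algebraic multiplicity, so L is not diagonalizable.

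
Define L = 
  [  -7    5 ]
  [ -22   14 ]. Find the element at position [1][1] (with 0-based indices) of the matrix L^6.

Characteristic polynomial: r^2 - 7r + 12 = (r - 4)(r - 3), so the eigenvalues are 3, 4.
r=3: eigenvector (1, 2).
r=4: eigenvector (5, 11).
P = [[1, 5], [2, 11]], D = diag(3, 4), P⁻¹ = [[11, -5], [-2, 1]].
L⁶ = P·diag(729, 4096)·P⁻¹ = [[-32941, 16835], [-74074, 37766]].
The requested entry is 37766.

37766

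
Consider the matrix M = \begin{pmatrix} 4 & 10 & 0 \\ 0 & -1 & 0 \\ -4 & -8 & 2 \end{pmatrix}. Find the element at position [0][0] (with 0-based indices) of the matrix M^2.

16

Characteristic polynomial: t^3 - 5t^2 + 2t + 8 = (t - 4)(t - 2)(t + 1), so the eigenvalues are -1, 2, 4.
t=4: eigenvector (1, 0, -2).
t=-1: eigenvector (-2, 1, 0).
t=2: eigenvector (0, 0, 1).
P = [[1, -2, 0], [0, 1, 0], [-2, 0, 1]], D = diag(4, -1, 2), P⁻¹ = [[1, 2, 0], [0, 1, 0], [2, 4, 1]].
M² = P·diag(16, 1, 4)·P⁻¹ = [[16, 30, 0], [0, 1, 0], [-24, -48, 4]].
The requested entry is 16.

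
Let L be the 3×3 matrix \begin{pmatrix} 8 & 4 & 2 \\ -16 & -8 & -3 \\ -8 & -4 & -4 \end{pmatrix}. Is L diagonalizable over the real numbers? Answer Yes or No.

Characteristic polynomial: p(s) = s^3 + 4s^2 + 4s = s(s + 2)^2.
s = -2 has algebraic multiplicity 2; rank(L + 2I) = 2, so geometric multiplicity = 1.
Geometric multiplicity < algebraic multiplicity, so L is not diagonalizable.

No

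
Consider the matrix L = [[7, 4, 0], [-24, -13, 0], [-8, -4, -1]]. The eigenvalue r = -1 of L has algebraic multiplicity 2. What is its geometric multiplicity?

2

L + 1I = [[8, 4, 0], [-24, -12, 0], [-8, -4, 0]].
This matrix has rank 1, so its null space has dimension 3 − 1 = 2.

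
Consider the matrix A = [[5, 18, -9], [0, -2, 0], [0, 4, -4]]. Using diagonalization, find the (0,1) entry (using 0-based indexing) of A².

Characteristic polynomial: r^3 + r^2 - 22r - 40 = (r - 5)(r + 2)(r + 4), so the eigenvalues are -4, -2, 5.
r=5: eigenvector (1, 0, 0).
r=-2: eigenvector (0, 1, 2).
r=-4: eigenvector (1, 0, 1).
P = [[1, 0, 1], [0, 1, 0], [0, 2, 1]], D = diag(5, -2, -4), P⁻¹ = [[1, 2, -1], [0, 1, 0], [0, -2, 1]].
A² = P·diag(25, 4, 16)·P⁻¹ = [[25, 18, -9], [0, 4, 0], [0, -24, 16]].
The requested entry is 18.

18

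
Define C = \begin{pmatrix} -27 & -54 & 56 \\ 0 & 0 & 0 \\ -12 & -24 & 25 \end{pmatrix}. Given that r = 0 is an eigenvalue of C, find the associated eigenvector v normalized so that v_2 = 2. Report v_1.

-4

C = [[-27, -54, 56], [0, 0, 0], [-12, -24, 25]].
Solving (C)v = 0 gives the eigenspace spanned by (-4, 2, 0).
With v_2 = 2, v = (-4, 2, 0), so v_1 = -4.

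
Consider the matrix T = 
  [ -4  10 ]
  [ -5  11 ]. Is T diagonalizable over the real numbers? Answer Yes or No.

Yes

Characteristic polynomial: p(λ) = λ^2 - 7λ + 6 = (λ - 6)(λ - 1).
All 2 eigenvalues are distinct, so T is diagonalizable.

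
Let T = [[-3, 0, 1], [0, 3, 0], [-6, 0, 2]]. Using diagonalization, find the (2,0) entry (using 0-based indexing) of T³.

-6

Characteristic polynomial: r^3 - 2r^2 - 3r = r(r - 3)(r + 1), so the eigenvalues are -1, 0, 3.
r=-1: eigenvector (1, 0, 2).
r=3: eigenvector (0, 1, 0).
r=0: eigenvector (1, 0, 3).
P = [[1, 0, 1], [0, 1, 0], [2, 0, 3]], D = diag(-1, 3, 0), P⁻¹ = [[3, 0, -1], [0, 1, 0], [-2, 0, 1]].
T³ = P·diag(-1, 27, 0)·P⁻¹ = [[-3, 0, 1], [0, 27, 0], [-6, 0, 2]].
The requested entry is -6.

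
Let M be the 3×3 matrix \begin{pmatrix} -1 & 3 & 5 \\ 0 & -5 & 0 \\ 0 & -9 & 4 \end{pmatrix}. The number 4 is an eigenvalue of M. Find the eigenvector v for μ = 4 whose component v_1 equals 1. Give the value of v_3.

M − 4I = [[-5, 3, 5], [0, -9, 0], [0, -9, 0]].
Solving (M − 4I)v = 0 gives the eigenspace spanned by (1, 0, 1).
With v_1 = 1, v = (1, 0, 1), so v_3 = 1.

1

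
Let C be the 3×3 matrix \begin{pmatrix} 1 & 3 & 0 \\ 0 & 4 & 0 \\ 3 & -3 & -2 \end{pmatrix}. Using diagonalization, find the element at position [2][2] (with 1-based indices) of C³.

Characteristic polynomial: λ^3 - 3λ^2 - 6λ + 8 = (λ - 4)(λ - 1)(λ + 2), so the eigenvalues are -2, 1, 4.
λ=1: eigenvector (1, 0, 1).
λ=4: eigenvector (1, 1, 0).
λ=-2: eigenvector (0, 0, 1).
P = [[1, 1, 0], [0, 1, 0], [1, 0, 1]], D = diag(1, 4, -2), P⁻¹ = [[1, -1, 0], [0, 1, 0], [-1, 1, 1]].
C³ = P·diag(1, 64, -8)·P⁻¹ = [[1, 63, 0], [0, 64, 0], [9, -9, -8]].
The requested entry is 64.

64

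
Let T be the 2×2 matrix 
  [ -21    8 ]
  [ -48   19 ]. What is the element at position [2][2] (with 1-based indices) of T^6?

-29063

Characteristic polynomial: μ^2 + 2μ - 15 = (μ - 3)(μ + 5), so the eigenvalues are -5, 3.
μ=-5: eigenvector (1, 2).
μ=3: eigenvector (1, 3).
P = [[1, 1], [2, 3]], D = diag(-5, 3), P⁻¹ = [[3, -1], [-2, 1]].
T⁶ = P·diag(15625, 729)·P⁻¹ = [[45417, -14896], [89376, -29063]].
The requested entry is -29063.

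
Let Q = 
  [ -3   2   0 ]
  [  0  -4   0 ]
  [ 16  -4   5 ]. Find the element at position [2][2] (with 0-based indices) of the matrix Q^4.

625

Characteristic polynomial: r^3 + 2r^2 - 23r - 60 = (r - 5)(r + 3)(r + 4), so the eigenvalues are -4, -3, 5.
r=-3: eigenvector (1, 0, -2).
r=-4: eigenvector (-2, 1, 4).
r=5: eigenvector (0, 0, 1).
P = [[1, -2, 0], [0, 1, 0], [-2, 4, 1]], D = diag(-3, -4, 5), P⁻¹ = [[1, 2, 0], [0, 1, 0], [2, 0, 1]].
Q⁴ = P·diag(81, 256, 625)·P⁻¹ = [[81, -350, 0], [0, 256, 0], [1088, 700, 625]].
The requested entry is 625.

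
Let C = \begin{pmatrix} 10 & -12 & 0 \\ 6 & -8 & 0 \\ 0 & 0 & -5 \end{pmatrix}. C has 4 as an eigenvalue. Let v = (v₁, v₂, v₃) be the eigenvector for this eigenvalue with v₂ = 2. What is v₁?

4

C − 4I = [[6, -12, 0], [6, -12, 0], [0, 0, -9]].
Solving (C − 4I)v = 0 gives the eigenspace spanned by (4, 2, 0).
With v₂ = 2, v = (4, 2, 0), so v₁ = 4.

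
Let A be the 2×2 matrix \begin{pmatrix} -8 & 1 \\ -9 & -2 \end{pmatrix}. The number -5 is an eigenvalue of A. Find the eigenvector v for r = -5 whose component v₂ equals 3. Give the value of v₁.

1

A + 5I = [[-3, 1], [-9, 3]].
Solving (A + 5I)v = 0 gives the eigenspace spanned by (1, 3).
With v₂ = 3, v = (1, 3), so v₁ = 1.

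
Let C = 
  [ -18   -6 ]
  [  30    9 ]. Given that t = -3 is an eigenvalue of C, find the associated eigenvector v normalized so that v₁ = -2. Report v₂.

C + 3I = [[-15, -6], [30, 12]].
Solving (C + 3I)v = 0 gives the eigenspace spanned by (-2, 5).
With v₁ = -2, v = (-2, 5), so v₂ = 5.

5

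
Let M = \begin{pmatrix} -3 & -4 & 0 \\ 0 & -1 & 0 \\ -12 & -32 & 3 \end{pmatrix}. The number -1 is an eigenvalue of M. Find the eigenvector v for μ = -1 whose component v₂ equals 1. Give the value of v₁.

-2

M + 1I = [[-2, -4, 0], [0, 0, 0], [-12, -32, 4]].
Solving (M + 1I)v = 0 gives the eigenspace spanned by (-2, 1, 2).
With v₂ = 1, v = (-2, 1, 2), so v₁ = -2.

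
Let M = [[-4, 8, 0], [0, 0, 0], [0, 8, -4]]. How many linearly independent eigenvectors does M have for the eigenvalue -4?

2

M + 4I = [[0, 8, 0], [0, 4, 0], [0, 8, 0]].
This matrix has rank 1, so its null space has dimension 3 − 1 = 2.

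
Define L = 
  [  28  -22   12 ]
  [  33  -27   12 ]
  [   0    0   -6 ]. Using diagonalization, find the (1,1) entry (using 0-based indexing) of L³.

Characteristic polynomial: s^3 + 5s^2 - 36s - 180 = (s - 6)(s + 5)(s + 6), so the eigenvalues are -6, -5, 6.
s=6: eigenvector (1, 1, 0).
s=-5: eigenvector (2, 3, 0).
s=-6: eigenvector (-1, -1, 1).
P = [[1, 2, -1], [1, 3, -1], [0, 0, 1]], D = diag(6, -5, -6), P⁻¹ = [[3, -2, 1], [-1, 1, 0], [0, 0, 1]].
L³ = P·diag(216, -125, -216)·P⁻¹ = [[898, -682, 432], [1023, -807, 432], [0, 0, -216]].
The requested entry is -807.

-807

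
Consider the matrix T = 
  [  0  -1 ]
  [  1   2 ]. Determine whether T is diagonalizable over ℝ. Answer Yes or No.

No

Characteristic polynomial: p(s) = s^2 - 2s + 1 = (s - 1)^2.
s = 1 has algebraic multiplicity 2; rank(T − 1I) = 1, so geometric multiplicity = 1.
Geometric multiplicity < algebraic multiplicity, so T is not diagonalizable.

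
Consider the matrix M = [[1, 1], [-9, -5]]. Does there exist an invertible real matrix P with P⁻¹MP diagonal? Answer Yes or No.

Characteristic polynomial: p(t) = t^2 + 4t + 4 = (t + 2)^2.
t = -2 has algebraic multiplicity 2; rank(M + 2I) = 1, so geometric multiplicity = 1.
Geometric multiplicity < algebraic multiplicity, so M is not diagonalizable.

No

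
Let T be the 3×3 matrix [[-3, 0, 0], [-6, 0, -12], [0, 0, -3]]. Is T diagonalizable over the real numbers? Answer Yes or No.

Characteristic polynomial: p(μ) = μ^3 + 6μ^2 + 9μ = μ(μ + 3)^2.
μ = -3 has algebraic multiplicity 2; rank(T + 3I) = 1, so geometric multiplicity = 2.
Every eigenvalue has geometric = algebraic multiplicity, so T is diagonalizable.

Yes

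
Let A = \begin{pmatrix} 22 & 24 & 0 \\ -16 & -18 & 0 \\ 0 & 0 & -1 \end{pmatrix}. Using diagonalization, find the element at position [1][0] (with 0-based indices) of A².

Characteristic polynomial: s^3 - 3s^2 - 16s - 12 = (s - 6)(s + 1)(s + 2), so the eigenvalues are -2, -1, 6.
s=6: eigenvector (3, -2, 0).
s=-2: eigenvector (-1, 1, 0).
s=-1: eigenvector (0, 0, 1).
P = [[3, -1, 0], [-2, 1, 0], [0, 0, 1]], D = diag(6, -2, -1), P⁻¹ = [[1, 1, 0], [2, 3, 0], [0, 0, 1]].
A² = P·diag(36, 4, 1)·P⁻¹ = [[100, 96, 0], [-64, -60, 0], [0, 0, 1]].
The requested entry is -64.

-64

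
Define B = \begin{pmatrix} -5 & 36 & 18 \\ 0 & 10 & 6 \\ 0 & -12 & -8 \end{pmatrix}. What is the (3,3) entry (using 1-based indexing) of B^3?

Characteristic polynomial: r^3 + 3r^2 - 18r - 40 = (r - 4)(r + 2)(r + 5), so the eigenvalues are -5, -2, 4.
r=-2: eigenvector (0, 1, -2).
r=-5: eigenvector (1, 0, 0).
r=4: eigenvector (2, 1, -1).
P = [[0, 1, 2], [1, 0, 1], [-2, 0, -1]], D = diag(-2, -5, 4), P⁻¹ = [[0, -1, -1], [1, -4, -2], [0, 2, 1]].
B³ = P·diag(-8, -125, 64)·P⁻¹ = [[-125, 756, 378], [0, 136, 72], [0, -144, -80]].
The requested entry is -80.

-80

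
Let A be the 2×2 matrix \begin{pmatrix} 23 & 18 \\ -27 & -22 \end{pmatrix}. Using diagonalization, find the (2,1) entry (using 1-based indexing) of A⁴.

-1107

Characteristic polynomial: λ^2 - λ - 20 = (λ - 5)(λ + 4), so the eigenvalues are -4, 5.
λ=-4: eigenvector (-2, 3).
λ=5: eigenvector (-1, 1).
P = [[-2, -1], [3, 1]], D = diag(-4, 5), P⁻¹ = [[1, 1], [-3, -2]].
A⁴ = P·diag(256, 625)·P⁻¹ = [[1363, 738], [-1107, -482]].
The requested entry is -1107.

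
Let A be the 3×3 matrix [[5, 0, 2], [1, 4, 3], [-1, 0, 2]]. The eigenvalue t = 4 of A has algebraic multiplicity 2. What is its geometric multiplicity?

1

A − 4I = [[1, 0, 2], [1, 0, 3], [-1, 0, -2]].
This matrix has rank 2, so its null space has dimension 3 − 2 = 1.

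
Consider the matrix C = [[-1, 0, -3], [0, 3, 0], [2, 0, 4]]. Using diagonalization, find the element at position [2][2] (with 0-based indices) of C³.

Characteristic polynomial: t^3 - 6t^2 + 11t - 6 = (t - 3)(t - 2)(t - 1), so the eigenvalues are 1, 2, 3.
t=3: eigenvector (0, 1, 0).
t=1: eigenvector (3, 0, -2).
t=2: eigenvector (-1, 0, 1).
P = [[0, 3, -1], [1, 0, 0], [0, -2, 1]], D = diag(3, 1, 2), P⁻¹ = [[0, 1, 0], [1, 0, 1], [2, 0, 3]].
C³ = P·diag(27, 1, 8)·P⁻¹ = [[-13, 0, -21], [0, 27, 0], [14, 0, 22]].
The requested entry is 22.

22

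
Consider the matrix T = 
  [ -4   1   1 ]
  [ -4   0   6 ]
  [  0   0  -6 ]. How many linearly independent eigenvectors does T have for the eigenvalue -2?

1

T + 2I = [[-2, 1, 1], [-4, 2, 6], [0, 0, -4]].
This matrix has rank 2, so its null space has dimension 3 − 2 = 1.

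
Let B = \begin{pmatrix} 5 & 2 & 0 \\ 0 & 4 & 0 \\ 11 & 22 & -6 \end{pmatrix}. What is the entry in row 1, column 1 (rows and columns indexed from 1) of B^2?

25

Characteristic polynomial: μ^3 - 3μ^2 - 34μ + 120 = (μ - 5)(μ - 4)(μ + 6), so the eigenvalues are -6, 4, 5.
μ=5: eigenvector (1, 0, 1).
μ=4: eigenvector (-2, 1, 0).
μ=-6: eigenvector (0, 0, 1).
P = [[1, -2, 0], [0, 1, 0], [1, 0, 1]], D = diag(5, 4, -6), P⁻¹ = [[1, 2, 0], [0, 1, 0], [-1, -2, 1]].
B² = P·diag(25, 16, 36)·P⁻¹ = [[25, 18, 0], [0, 16, 0], [-11, -22, 36]].
The requested entry is 25.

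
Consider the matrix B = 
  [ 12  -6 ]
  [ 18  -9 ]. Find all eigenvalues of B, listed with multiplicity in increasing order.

0, 3

Characteristic polynomial: p(λ) = λ^2 - 3λ = λ(λ - 3).
Roots (with multiplicity): 0, 3.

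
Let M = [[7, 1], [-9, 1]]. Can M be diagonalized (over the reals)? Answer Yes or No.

Characteristic polynomial: p(t) = t^2 - 8t + 16 = (t - 4)^2.
t = 4 has algebraic multiplicity 2; rank(M − 4I) = 1, so geometric multiplicity = 1.
Geometric multiplicity < algebraic multiplicity, so M is not diagonalizable.

No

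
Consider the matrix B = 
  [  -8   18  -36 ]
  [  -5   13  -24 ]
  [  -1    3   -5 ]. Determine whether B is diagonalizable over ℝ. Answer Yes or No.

No

Characteristic polynomial: p(t) = t^3 - 3t + 2 = (t - 1)^2(t + 2).
t = 1 has algebraic multiplicity 2; rank(B − 1I) = 2, so geometric multiplicity = 1.
Geometric multiplicity < algebraic multiplicity, so B is not diagonalizable.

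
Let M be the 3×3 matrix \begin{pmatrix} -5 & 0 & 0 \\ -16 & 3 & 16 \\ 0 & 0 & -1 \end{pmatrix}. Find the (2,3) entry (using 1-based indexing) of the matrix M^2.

32

Characteristic polynomial: λ^3 + 3λ^2 - 13λ - 15 = (λ - 3)(λ + 1)(λ + 5), so the eigenvalues are -5, -1, 3.
λ=-5: eigenvector (1, 2, 0).
λ=3: eigenvector (0, 1, 0).
λ=-1: eigenvector (0, -4, 1).
P = [[1, 0, 0], [2, 1, -4], [0, 0, 1]], D = diag(-5, 3, -1), P⁻¹ = [[1, 0, 0], [-2, 1, 4], [0, 0, 1]].
M² = P·diag(25, 9, 1)·P⁻¹ = [[25, 0, 0], [32, 9, 32], [0, 0, 1]].
The requested entry is 32.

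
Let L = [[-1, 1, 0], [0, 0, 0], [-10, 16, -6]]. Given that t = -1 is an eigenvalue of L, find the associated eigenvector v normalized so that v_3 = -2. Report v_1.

L + 1I = [[0, 1, 0], [0, 1, 0], [-10, 16, -5]].
Solving (L + 1I)v = 0 gives the eigenspace spanned by (1, 0, -2).
With v_3 = -2, v = (1, 0, -2), so v_1 = 1.

1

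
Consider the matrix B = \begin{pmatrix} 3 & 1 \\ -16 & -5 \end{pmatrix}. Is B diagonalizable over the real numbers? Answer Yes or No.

No

Characteristic polynomial: p(t) = t^2 + 2t + 1 = (t + 1)^2.
t = -1 has algebraic multiplicity 2; rank(B + 1I) = 1, so geometric multiplicity = 1.
Geometric multiplicity < algebraic multiplicity, so B is not diagonalizable.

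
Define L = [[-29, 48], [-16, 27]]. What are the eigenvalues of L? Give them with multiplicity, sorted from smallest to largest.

-5, 3

Characteristic polynomial: p(μ) = μ^2 + 2μ - 15 = (μ - 3)(μ + 5).
Roots (with multiplicity): -5, 3.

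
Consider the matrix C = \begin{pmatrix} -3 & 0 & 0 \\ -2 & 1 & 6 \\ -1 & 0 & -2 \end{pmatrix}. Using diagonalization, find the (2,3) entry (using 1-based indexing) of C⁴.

-30

Characteristic polynomial: t^3 + 4t^2 + t - 6 = (t - 1)(t + 2)(t + 3), so the eigenvalues are -3, -2, 1.
t=-3: eigenvector (1, -1, 1).
t=1: eigenvector (0, 1, 0).
t=-2: eigenvector (0, -2, 1).
P = [[1, 0, 0], [-1, 1, -2], [1, 0, 1]], D = diag(-3, 1, -2), P⁻¹ = [[1, 0, 0], [-1, 1, 2], [-1, 0, 1]].
C⁴ = P·diag(81, 1, 16)·P⁻¹ = [[81, 0, 0], [-50, 1, -30], [65, 0, 16]].
The requested entry is -30.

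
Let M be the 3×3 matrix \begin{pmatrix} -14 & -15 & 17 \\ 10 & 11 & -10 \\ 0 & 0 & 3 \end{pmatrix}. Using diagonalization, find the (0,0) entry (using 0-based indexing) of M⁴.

766

Characteristic polynomial: λ^3 - 13λ + 12 = (λ - 3)(λ - 1)(λ + 4), so the eigenvalues are -4, 1, 3.
λ=-4: eigenvector (3, -2, 0).
λ=1: eigenvector (-1, 1, 0).
λ=3: eigenvector (1, 0, 1).
P = [[3, -1, 1], [-2, 1, 0], [0, 0, 1]], D = diag(-4, 1, 3), P⁻¹ = [[1, 1, -1], [2, 3, -2], [0, 0, 1]].
M⁴ = P·diag(256, 1, 81)·P⁻¹ = [[766, 765, -685], [-510, -509, 510], [0, 0, 81]].
The requested entry is 766.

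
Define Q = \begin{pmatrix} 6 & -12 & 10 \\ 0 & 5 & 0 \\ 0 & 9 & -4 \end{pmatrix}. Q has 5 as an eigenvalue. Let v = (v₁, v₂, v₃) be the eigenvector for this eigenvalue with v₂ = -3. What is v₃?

Q − 5I = [[1, -12, 10], [0, 0, 0], [0, 9, -9]].
Solving (Q − 5I)v = 0 gives the eigenspace spanned by (-6, -3, -3).
With v₂ = -3, v = (-6, -3, -3), so v₃ = -3.

-3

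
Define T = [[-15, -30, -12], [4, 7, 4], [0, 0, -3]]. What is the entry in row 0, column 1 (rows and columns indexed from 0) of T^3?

-1470

Characteristic polynomial: s^3 + 11s^2 + 39s + 45 = (s + 3)^2(s + 5), so the eigenvalues are -5, -3, -3.
s=-3: eigenvector (-5, 2, 0).
s=-5: eigenvector (-3, 1, 0).
s=-3: eigenvector (-6, 2, 1).
P = [[-5, -3, -6], [2, 1, 2], [0, 0, 1]], D = diag(-3, -5, -3), P⁻¹ = [[1, 3, 0], [-2, -5, -2], [0, 0, 1]].
T³ = P·diag(-27, -125, -27)·P⁻¹ = [[-615, -1470, -588], [196, 463, 196], [0, 0, -27]].
The requested entry is -1470.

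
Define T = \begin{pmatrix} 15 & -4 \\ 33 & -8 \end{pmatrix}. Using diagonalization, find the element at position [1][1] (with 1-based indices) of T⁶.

41133

Characteristic polynomial: s^2 - 7s + 12 = (s - 4)(s - 3), so the eigenvalues are 3, 4.
s=4: eigenvector (-4, -11).
s=3: eigenvector (1, 3).
P = [[-4, 1], [-11, 3]], D = diag(4, 3), P⁻¹ = [[-3, 1], [-11, 4]].
T⁶ = P·diag(4096, 729)·P⁻¹ = [[41133, -13468], [111111, -36308]].
The requested entry is 41133.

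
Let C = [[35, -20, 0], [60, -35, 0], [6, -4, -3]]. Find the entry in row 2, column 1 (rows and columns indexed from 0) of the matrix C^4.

Characteristic polynomial: r^3 + 3r^2 - 25r - 75 = (r - 5)(r + 3)(r + 5), so the eigenvalues are -5, -3, 5.
r=5: eigenvector (-2, -3, 0).
r=-5: eigenvector (1, 2, 1).
r=-3: eigenvector (0, 0, 1).
P = [[-2, 1, 0], [-3, 2, 0], [0, 1, 1]], D = diag(5, -5, -3), P⁻¹ = [[-2, 1, 0], [-3, 2, 0], [3, -2, 1]].
C⁴ = P·diag(625, 625, 81)·P⁻¹ = [[625, 0, 0], [0, 625, 0], [-1632, 1088, 81]].
The requested entry is 1088.

1088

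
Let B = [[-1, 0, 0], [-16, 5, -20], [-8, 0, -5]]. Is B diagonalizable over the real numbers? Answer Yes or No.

Characteristic polynomial: p(t) = t^3 + t^2 - 25t - 25 = (t - 5)(t + 1)(t + 5).
All 3 eigenvalues are distinct, so B is diagonalizable.

Yes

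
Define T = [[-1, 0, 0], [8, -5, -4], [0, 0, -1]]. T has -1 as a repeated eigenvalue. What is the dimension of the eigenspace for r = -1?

2

T + 1I = [[0, 0, 0], [8, -4, -4], [0, 0, 0]].
This matrix has rank 1, so its null space has dimension 3 − 1 = 2.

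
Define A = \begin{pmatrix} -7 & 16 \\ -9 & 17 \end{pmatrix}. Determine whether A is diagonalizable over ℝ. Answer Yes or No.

Characteristic polynomial: p(r) = r^2 - 10r + 25 = (r - 5)^2.
r = 5 has algebraic multiplicity 2; rank(A − 5I) = 1, so geometric multiplicity = 1.
Geometric multiplicity < algebraic multiplicity, so A is not diagonalizable.

No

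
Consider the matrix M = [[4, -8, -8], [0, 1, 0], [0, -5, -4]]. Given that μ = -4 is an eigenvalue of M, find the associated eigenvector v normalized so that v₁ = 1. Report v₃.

1

M + 4I = [[8, -8, -8], [0, 5, 0], [0, -5, 0]].
Solving (M + 4I)v = 0 gives the eigenspace spanned by (1, 0, 1).
With v₁ = 1, v = (1, 0, 1), so v₃ = 1.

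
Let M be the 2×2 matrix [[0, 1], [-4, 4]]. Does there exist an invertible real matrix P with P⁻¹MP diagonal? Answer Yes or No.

Characteristic polynomial: p(t) = t^2 - 4t + 4 = (t - 2)^2.
t = 2 has algebraic multiplicity 2; rank(M − 2I) = 1, so geometric multiplicity = 1.
Geometric multiplicity < algebraic multiplicity, so M is not diagonalizable.

No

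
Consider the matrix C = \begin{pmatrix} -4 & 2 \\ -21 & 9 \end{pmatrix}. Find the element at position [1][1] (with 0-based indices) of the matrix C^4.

471

Characteristic polynomial: s^2 - 5s + 6 = (s - 3)(s - 2), so the eigenvalues are 2, 3.
s=2: eigenvector (1, 3).
s=3: eigenvector (2, 7).
P = [[1, 2], [3, 7]], D = diag(2, 3), P⁻¹ = [[7, -2], [-3, 1]].
C⁴ = P·diag(16, 81)·P⁻¹ = [[-374, 130], [-1365, 471]].
The requested entry is 471.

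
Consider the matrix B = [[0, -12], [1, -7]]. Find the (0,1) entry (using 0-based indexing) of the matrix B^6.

Characteristic polynomial: μ^2 + 7μ + 12 = (μ + 3)(μ + 4), so the eigenvalues are -4, -3.
μ=-4: eigenvector (-3, -1).
μ=-3: eigenvector (4, 1).
P = [[-3, 4], [-1, 1]], D = diag(-4, -3), P⁻¹ = [[1, -4], [1, -3]].
B⁶ = P·diag(4096, 729)·P⁻¹ = [[-9372, 40404], [-3367, 14197]].
The requested entry is 40404.

40404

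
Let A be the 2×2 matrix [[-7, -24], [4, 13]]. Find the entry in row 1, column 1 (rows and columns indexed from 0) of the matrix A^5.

9373

Characteristic polynomial: r^2 - 6r + 5 = (r - 5)(r - 1), so the eigenvalues are 1, 5.
r=5: eigenvector (-2, 1).
r=1: eigenvector (-3, 1).
P = [[-2, -3], [1, 1]], D = diag(5, 1), P⁻¹ = [[1, 3], [-1, -2]].
A⁵ = P·diag(3125, 1)·P⁻¹ = [[-6247, -18744], [3124, 9373]].
The requested entry is 9373.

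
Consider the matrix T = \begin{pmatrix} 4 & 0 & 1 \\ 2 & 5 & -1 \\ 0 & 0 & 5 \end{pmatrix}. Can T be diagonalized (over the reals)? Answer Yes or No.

Characteristic polynomial: p(s) = s^3 - 14s^2 + 65s - 100 = (s - 5)^2(s - 4).
s = 5 has algebraic multiplicity 2; rank(T − 5I) = 2, so geometric multiplicity = 1.
Geometric multiplicity < algebraic multiplicity, so T is not diagonalizable.

No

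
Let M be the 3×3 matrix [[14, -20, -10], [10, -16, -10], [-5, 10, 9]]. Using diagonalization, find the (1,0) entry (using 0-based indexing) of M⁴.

510

Characteristic polynomial: λ^3 - 7λ^2 + 8λ + 16 = (λ - 4)^2(λ + 1), so the eigenvalues are -1, 4, 4.
λ=4: eigenvector (3, 2, -1).
λ=4: eigenvector (2, 1, 0).
λ=-1: eigenvector (-2, -2, 1).
P = [[3, 2, -2], [2, 1, -2], [-1, 0, 1]], D = diag(4, 4, -1), P⁻¹ = [[1, -2, -2], [0, 1, 2], [1, -2, -1]].
M⁴ = P·diag(256, 256, 1)·P⁻¹ = [[766, -1020, -510], [510, -764, -510], [-255, 510, 511]].
The requested entry is 510.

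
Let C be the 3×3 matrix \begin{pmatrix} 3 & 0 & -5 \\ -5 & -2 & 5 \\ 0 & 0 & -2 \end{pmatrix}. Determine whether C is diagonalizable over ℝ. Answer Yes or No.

Characteristic polynomial: p(t) = t^3 + t^2 - 8t - 12 = (t - 3)(t + 2)^2.
t = -2 has algebraic multiplicity 2; rank(C + 2I) = 1, so geometric multiplicity = 2.
Every eigenvalue has geometric = algebraic multiplicity, so C is diagonalizable.

Yes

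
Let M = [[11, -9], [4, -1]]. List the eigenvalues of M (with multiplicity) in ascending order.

Characteristic polynomial: p(λ) = λ^2 - 10λ + 25 = (λ - 5)^2.
Roots (with multiplicity): 5, 5.

5, 5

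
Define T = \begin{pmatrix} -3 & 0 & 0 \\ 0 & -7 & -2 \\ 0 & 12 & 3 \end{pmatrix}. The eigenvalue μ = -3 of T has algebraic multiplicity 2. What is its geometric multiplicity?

2

T + 3I = [[0, 0, 0], [0, -4, -2], [0, 12, 6]].
This matrix has rank 1, so its null space has dimension 3 − 1 = 2.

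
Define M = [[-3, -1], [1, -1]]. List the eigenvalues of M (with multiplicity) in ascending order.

-2, -2

Characteristic polynomial: p(r) = r^2 + 4r + 4 = (r + 2)^2.
Roots (with multiplicity): -2, -2.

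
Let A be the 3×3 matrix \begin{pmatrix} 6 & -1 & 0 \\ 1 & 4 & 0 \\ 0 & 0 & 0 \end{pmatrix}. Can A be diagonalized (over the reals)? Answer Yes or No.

Characteristic polynomial: p(μ) = μ^3 - 10μ^2 + 25μ = μ(μ - 5)^2.
μ = 5 has algebraic multiplicity 2; rank(A − 5I) = 2, so geometric multiplicity = 1.
Geometric multiplicity < algebraic multiplicity, so A is not diagonalizable.

No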